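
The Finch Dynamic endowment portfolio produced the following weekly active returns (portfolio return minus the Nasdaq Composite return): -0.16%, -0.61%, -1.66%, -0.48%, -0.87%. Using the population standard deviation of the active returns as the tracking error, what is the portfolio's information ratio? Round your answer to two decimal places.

-1.49

Mean return r̄ = -3.780 / 5 = -0.7560%
Population std dev = √[1.2829 / 5] = 0.5065%
IR = r̄ / tracking error = -0.7560 / 0.5065 = -1.4926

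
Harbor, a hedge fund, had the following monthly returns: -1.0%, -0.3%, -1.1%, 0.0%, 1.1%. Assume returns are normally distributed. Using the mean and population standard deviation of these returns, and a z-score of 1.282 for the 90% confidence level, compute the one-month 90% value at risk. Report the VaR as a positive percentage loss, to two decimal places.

1.28

Mean return r̄ = -1.30 / 5 = -0.2600%
Σ(r − r̄)² = (-1 − (-0.2600))² + (-0.3 − (-0.2600))² + (-1.1 − (-0.2600))² + … = 3.1720
σ = √[3.1720 / 5] = 0.7965%
VaR = −(r̄ − z·σ) = −(-0.2600 − 1.282 × 0.7965) = −(-1.2811) = 1.2811%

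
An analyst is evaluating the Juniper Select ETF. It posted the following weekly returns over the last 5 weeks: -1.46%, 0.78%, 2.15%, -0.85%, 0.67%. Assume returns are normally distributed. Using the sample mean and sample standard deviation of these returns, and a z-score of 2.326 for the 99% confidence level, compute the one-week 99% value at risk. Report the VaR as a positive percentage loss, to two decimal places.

3.07

μ = (-1.46 + 0.78 + 2.15 − 0.85 + 0.67) / 5 = 1.290 / 5 = 0.2580%
Sample σ = √[Σ(r − μ)² / 4] = √[8.2011 / 4] = √2.0503 = 1.4319%
VaR = −(μ − z·σ) = −(0.2580 − 2.326 × 1.4319) = −(-3.0726) = 3.0726%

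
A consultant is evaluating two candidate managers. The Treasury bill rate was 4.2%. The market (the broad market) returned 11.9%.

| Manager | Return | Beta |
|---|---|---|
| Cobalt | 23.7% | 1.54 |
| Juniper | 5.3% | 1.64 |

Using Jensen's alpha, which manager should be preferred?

Cobalt: α = 23.7% − [4.2% + 1.54 × (11.9% − 4.2%)] = 7.642
Juniper: α = 5.3% − [4.2% + 1.64 × (11.9% − 4.2%)] = -11.528
Highest: Cobalt (7.642).

Cobalt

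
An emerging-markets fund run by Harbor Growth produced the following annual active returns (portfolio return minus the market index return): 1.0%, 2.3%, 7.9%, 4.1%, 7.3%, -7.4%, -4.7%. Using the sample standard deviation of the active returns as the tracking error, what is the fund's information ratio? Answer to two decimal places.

0.26

Mean return μ = 10.50 / 7 = 1.5000%
Sample σ = √[Σ(r − μ)² / 6] = √[199.9000 / 6] = √33.3167 = 5.7721%
IR = μ / tracking error = 1.5000 / 5.7721 = 0.2599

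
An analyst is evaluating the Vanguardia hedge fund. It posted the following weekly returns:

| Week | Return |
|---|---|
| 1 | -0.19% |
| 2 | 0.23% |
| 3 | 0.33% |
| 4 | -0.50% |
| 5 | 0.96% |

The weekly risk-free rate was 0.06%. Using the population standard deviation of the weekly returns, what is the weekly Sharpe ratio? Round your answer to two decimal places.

μ = (-0.19 + 0.23 + 0.33 − 0.5 + 0.96) / 5 = 0.830 / 5 = 0.1660%
Population σ = √[Σ(r − μ)² / 5] = √[1.2317 / 5] = √0.2463 = 0.4963%
Sharpe = (μ − rf) / σ = (0.1660 − 0.06) / 0.4963 = 0.1060 / 0.4963 = 0.2136

0.21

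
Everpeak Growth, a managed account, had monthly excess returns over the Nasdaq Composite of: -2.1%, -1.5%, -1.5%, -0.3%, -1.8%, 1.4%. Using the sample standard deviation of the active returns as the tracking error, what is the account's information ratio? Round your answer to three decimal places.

Mean return r̄ = -5.80 / 6 = -0.9667%
Sample std dev = √[8.5933 / 5] = 1.3110%
IR = r̄ / tracking error = -0.9667 / 1.3110 = -0.7374

-0.737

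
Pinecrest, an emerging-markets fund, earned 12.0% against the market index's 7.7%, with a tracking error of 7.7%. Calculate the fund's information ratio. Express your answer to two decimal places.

0.56

IR = (Rp − Rb) / TE = (12.0% − 7.7%) / 7.7% = 4.30% / 7.7% = 0.5584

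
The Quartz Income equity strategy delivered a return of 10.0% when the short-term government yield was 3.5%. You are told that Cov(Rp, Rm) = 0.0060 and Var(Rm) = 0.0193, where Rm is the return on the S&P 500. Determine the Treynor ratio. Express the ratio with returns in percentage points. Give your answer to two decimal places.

20.91

β = Cov / Var = 0.0060 / 0.0193 = 0.3109
Treynor = (Rp − Rf) / β = (10.0% − 3.5%) / 0.3109 = 6.50 / 0.3109 = 20.9070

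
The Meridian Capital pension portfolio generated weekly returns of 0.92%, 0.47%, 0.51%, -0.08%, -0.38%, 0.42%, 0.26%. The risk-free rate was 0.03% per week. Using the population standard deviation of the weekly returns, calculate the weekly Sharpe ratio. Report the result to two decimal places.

r̄ = (0.92 + 0.47 + 0.51 − 0.08 − 0.38 + 0.42 + 0.26) / 7 = 2.120 / 7 = 0.3029%
Population std dev = √[1.0801 / 7] = 0.3928%
Sharpe = (r̄ − rf) / σ = (0.3029 − 0.03) / 0.3928 = 0.2729 / 0.3928 = 0.6948

0.69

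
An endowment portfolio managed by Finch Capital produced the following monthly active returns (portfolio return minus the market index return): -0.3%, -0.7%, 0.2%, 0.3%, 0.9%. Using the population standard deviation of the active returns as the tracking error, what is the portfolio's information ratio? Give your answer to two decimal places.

0.15

Mean return r̄ = 0.40 / 5 = 0.0800%
Σ(r − r̄)² = 1.4880; population σ = √(1.4880/5) = 0.5455%
IR = r̄ / tracking error = 0.0800 / 0.5455 = 0.1467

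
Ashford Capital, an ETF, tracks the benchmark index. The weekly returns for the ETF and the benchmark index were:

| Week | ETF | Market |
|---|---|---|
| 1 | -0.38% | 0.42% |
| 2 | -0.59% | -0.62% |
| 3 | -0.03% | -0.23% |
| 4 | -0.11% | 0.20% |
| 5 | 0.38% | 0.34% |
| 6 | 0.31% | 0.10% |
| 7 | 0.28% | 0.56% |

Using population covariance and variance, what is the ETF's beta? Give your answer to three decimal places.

r̄p = -0.0200%,  r̄m = 0.1100%
Cov = Σ(rp − r̄p)(rm − r̄m) / 7 = 0.0748
Var(rm) = Σ(rm − r̄m)² / 7 = 0.1440
β = Cov / Var = 0.0748 / 0.1440 = 0.5194

0.519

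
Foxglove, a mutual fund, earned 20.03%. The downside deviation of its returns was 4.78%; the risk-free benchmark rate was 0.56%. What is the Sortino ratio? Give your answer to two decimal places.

Sortino = (Rp − Rf) / σd = (20.03% − 0.56%) / 4.78% = 19.47% / 4.78% = 4.0732

4.07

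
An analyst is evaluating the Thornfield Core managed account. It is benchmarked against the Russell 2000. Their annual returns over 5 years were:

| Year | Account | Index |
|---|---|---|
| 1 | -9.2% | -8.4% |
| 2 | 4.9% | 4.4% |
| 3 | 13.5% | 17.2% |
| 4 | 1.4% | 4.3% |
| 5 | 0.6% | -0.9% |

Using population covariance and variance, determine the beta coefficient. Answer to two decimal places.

0.86

r̄p = 2.2400%,  r̄m = 3.3200%
Cov = Σ(rp − r̄p)(rm − r̄m) / 5 = 59.8672
Var(rm) = Σ(rm − r̄m)² / 5 = 69.9896
β = Cov / Var = 59.8672 / 69.9896 = 0.8554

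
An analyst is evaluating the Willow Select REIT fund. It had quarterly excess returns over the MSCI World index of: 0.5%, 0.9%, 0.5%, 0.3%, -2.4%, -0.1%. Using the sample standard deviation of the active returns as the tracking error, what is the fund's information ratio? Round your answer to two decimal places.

r̄ = (0.5 + 0.9 + 0.5 + 0.3 − 2.4 − 0.1) / 6 = -0.0500%
Σ(r − r̄)² = 7.1550; sample σ = √(7.1550/5) = 1.1962%
IR = r̄ / tracking error = -0.0500 / 1.1962 = -0.0418

-0.04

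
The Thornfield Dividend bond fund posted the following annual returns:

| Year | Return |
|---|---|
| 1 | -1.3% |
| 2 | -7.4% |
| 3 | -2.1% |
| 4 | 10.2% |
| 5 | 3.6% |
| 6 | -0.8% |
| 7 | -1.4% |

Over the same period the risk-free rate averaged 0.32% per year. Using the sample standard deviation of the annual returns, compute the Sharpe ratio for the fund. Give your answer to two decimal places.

Mean return μ = 0.80 / 7 = 0.1143%
Σ(r − μ)² = (-1.3 − 0.1143)² + (-7.4 − 0.1143)² + … = 180.3686
sample σ = √(180.3686 / 6) = √30.0614 = 5.4828%
Sharpe = (μ − rf) / σ = (0.1143 − 0.32) / 5.4828 = -0.2057 / 5.4828 = -0.0375

-0.04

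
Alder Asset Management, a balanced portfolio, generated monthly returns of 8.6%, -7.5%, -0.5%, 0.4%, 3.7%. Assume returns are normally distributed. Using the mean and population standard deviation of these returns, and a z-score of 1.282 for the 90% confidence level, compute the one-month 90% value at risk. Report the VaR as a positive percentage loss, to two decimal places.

5.84

Mean return r̄ = 4.70 / 5 = 0.9400%
Population std dev = √[139.8920 / 5] = 5.2895%
VaR = −(r̄ − z·σ) = −(0.9400 − 1.282 × 5.2895) = −(-5.8411) = 5.8411%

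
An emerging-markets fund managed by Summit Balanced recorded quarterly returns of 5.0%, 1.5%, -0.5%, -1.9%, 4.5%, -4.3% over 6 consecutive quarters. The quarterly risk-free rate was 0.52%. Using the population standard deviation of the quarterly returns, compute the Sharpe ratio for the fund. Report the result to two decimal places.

Mean return r̄ = 4.30 / 6 = 0.7167%
Population σ = √[Σ(r − r̄)² / 6] = √[66.7683 / 6] = √11.1281 = 3.3359%
Sharpe = (r̄ − rf) / σ = (0.7167 − 0.52) / 3.3359 = 0.1967 / 3.3359 = 0.0590

0.06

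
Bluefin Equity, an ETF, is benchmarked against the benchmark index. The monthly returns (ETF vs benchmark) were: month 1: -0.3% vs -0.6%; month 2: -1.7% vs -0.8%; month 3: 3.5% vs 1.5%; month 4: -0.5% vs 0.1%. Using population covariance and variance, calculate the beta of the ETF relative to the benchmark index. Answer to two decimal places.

r̄p = 0.2500%,  r̄m = 0.0500%
Cov = Σ(rp − r̄p)(rm − r̄m) / 4 = 1.6725
Var(rm) = Σ(rm − r̄m)² / 4 = 0.8125
β = Cov / Var = 1.6725 / 0.8125 = 2.0585

2.06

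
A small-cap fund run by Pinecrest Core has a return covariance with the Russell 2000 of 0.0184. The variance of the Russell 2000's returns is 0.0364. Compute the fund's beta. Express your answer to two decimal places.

0.51

β = Cov(Rp, Rm) / Var(Rm) = 0.0184 / 0.0364 = 0.5055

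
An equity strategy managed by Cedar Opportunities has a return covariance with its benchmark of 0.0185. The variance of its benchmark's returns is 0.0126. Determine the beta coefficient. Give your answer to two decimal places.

1.47

β = Cov(Rp, Rm) / Var(Rm) = 0.0185 / 0.0126 = 1.4683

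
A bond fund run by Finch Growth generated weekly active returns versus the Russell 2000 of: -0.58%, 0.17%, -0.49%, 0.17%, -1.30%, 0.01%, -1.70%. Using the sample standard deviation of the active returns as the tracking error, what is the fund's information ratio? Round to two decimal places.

-0.72

r̄ = (-0.58 + 0.17 − 0.49 + 0.17 − 1.3 + 0.01 − 1.7) / 7 = -3.720 / 7 = -0.5314%
Sample std dev = √[3.2375 / 6] = 0.7346%
IR = r̄ / tracking error = -0.5314 / 0.7346 = -0.7234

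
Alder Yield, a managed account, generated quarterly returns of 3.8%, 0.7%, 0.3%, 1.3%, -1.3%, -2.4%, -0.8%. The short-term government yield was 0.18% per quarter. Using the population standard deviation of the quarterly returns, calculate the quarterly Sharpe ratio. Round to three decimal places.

0.026

Mean return μ = 1.60 / 7 = 0.2286%
Population std dev = √[24.4343 / 7] = 1.8683%
Sharpe = (μ − rf) / σ = (0.2286 − 0.18) / 1.8683 = 0.0486 / 1.8683 = 0.0260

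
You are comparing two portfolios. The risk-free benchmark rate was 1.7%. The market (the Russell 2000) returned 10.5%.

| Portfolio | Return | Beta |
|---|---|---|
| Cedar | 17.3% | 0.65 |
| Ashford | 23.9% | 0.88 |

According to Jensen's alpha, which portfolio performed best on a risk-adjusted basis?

Cedar: α = 17.3% − [1.7% + 0.65 × (10.5% − 1.7%)] = 9.880
Ashford: α = 23.9% − [1.7% + 0.88 × (10.5% − 1.7%)] = 14.456
Highest: Ashford (14.456).

Ashford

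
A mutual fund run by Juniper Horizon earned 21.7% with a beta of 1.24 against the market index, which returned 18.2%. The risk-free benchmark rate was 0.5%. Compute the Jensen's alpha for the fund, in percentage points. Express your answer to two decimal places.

-0.75

CAPM expected return = Rf + β(Rm − Rf) = 0.5% + 1.24 × (18.2% − 0.5%) = 0.5 + 1.24 × 17.70 = 22.4480%
Jensen's α = Rp − E[R] = 21.7% − 22.4480% = -0.7480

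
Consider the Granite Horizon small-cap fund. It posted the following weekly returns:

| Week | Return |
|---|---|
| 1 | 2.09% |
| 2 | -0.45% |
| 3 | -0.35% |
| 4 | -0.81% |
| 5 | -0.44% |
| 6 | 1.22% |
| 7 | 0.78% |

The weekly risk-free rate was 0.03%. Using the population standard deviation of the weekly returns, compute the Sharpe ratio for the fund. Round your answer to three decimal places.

0.261

Mean return r̄ = 2.040 / 7 = 0.2914%
Σ(r − r̄)² = 7.0451; population σ = √(7.0451/7) = 1.0032%
Sharpe = (r̄ − rf) / σ = (0.2914 − 0.03) / 1.0032 = 0.2614 / 1.0032 = 0.2606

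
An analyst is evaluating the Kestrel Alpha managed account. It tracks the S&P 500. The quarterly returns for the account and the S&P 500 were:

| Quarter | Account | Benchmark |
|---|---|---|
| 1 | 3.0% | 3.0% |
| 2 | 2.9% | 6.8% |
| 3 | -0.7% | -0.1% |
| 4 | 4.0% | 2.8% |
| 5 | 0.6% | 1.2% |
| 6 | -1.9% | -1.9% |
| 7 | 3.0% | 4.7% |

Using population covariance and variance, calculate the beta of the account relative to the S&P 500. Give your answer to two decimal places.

r̄p = 1.5571%,  r̄m = 2.3571%
Cov = Σ(rp − r̄p)(rm − r̄m) / 7 = 4.6753
Var(rm) = Σ(rm − r̄m)² / 7 = 7.3339
β = Cov / Var = 4.6753 / 7.3339 = 0.6375

0.64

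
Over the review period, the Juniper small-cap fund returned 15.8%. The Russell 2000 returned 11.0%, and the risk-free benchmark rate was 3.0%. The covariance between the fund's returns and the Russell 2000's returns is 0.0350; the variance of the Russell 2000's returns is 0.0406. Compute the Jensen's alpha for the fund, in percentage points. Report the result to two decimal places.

β = Cov / Var = 0.0350 / 0.0406 = 0.8621
E[R] = Rf + β(Rm − Rf) = 3.0% + 0.8621 × (11.0% − 3.0%) = 9.8968%
α = Rp − E[R] = 15.8% − 9.8968% = 5.9032

5.90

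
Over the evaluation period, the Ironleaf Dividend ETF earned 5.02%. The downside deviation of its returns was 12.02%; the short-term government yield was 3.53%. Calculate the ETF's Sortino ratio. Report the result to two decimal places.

Sortino = (Rp − Rf) / σd = (5.02% − 3.53%) / 12.02% = 1.49% / 12.02% = 0.1240

0.12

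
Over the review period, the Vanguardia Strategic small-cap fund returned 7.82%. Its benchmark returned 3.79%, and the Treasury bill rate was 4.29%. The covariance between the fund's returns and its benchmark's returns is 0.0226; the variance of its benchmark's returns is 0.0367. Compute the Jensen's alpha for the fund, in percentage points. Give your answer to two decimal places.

3.84

β = Cov / Var = 0.0226 / 0.0367 = 0.6158
E[R] = Rf + β(Rm − Rf) = 4.29% + 0.6158 × (3.79% − 4.29%) = 3.9821%
α = Rp − E[R] = 7.82% − 3.9821% = 3.8379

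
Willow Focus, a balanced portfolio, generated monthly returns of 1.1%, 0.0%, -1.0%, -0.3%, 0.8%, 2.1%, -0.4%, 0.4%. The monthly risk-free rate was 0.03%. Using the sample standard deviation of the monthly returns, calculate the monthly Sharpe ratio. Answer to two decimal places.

0.31

r̄ = (1.1 + 0 − 1 − 0.3 + 0.8 + 2.1 − 0.4 + 0.4) / 8 = 2.70 / 8 = 0.3375%
Σ(r − r̄)² = 6.7588; sample σ = √(6.7588/7) = 0.9826%
Sharpe = (r̄ − rf) / σ = (0.3375 − 0.03) / 0.9826 = 0.3075 / 0.9826 = 0.3129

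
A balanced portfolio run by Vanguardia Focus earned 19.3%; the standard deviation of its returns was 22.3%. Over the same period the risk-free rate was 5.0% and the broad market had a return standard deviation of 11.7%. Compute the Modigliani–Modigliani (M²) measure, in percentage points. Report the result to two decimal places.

Sharpe = (Rp − Rf) / σp = (19.3% − 5.0%) / 22.3% = 0.6413
M² = Rf + Sharpe × σm = 5.0% + 0.6413 × 11.7% = 12.5032%

12.50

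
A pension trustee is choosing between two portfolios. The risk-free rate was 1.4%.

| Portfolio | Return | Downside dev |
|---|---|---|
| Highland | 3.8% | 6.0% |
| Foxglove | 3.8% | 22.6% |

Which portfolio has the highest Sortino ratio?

Highland: Sortino ratio = (3.8% − 1.4%) / 6.0% = 0.400
Foxglove: Sortino ratio = (3.8% − 1.4%) / 22.6% = 0.106
Highest: Highland (0.400).

Highland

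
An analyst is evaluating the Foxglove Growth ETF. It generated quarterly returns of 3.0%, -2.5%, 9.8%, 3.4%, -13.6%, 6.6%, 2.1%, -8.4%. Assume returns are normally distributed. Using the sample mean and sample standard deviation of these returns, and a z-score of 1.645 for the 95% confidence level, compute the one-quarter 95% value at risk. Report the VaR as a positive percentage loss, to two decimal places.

12.79

Mean return r̄ = 0.40 / 8 = 0.0500%
Σ(r − r̄)² = 426.3200; sample σ = √(426.3200/7) = 7.8040%
VaR = −(r̄ − z·σ) = −(0.0500 − 1.645 × 7.8040) = −(-12.7876) = 12.7876%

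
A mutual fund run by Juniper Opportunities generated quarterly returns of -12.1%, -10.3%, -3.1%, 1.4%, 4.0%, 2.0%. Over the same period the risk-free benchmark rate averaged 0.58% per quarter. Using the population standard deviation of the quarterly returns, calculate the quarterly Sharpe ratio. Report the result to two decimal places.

Mean return r̄ = -18.10 / 6 = -3.0167%
Population std dev = √[229.4683 / 6] = 6.1842%
Sharpe = (r̄ − rf) / σ = (-3.0167 − 0.58) / 6.1842 = -3.5967 / 6.1842 = -0.5816

-0.58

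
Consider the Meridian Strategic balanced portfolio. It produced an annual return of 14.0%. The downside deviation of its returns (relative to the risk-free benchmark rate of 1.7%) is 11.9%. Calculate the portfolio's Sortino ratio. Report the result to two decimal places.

Sortino = (Rp − Rf) / σd = (14.0% − 1.7%) / 11.9% = 12.30% / 11.9% = 1.0336

1.03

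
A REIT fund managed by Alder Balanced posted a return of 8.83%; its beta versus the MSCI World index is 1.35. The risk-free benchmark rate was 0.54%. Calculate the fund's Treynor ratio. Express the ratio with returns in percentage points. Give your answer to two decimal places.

Treynor = (Rp − Rf) / β = (8.83% − 0.54%) / 1.35 = 8.29 / 1.35 = 6.1407

6.14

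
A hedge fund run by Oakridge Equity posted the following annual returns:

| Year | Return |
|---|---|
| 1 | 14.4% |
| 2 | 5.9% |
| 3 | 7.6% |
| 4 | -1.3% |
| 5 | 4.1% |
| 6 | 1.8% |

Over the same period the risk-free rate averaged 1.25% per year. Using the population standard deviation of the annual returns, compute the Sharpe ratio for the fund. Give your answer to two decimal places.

0.85

μ = (14.4 + 5.9 + 7.6 − 1.3 + 4.1 + 1.8) / 6 = 5.4167%
Population std dev = √[145.6283 / 6] = 4.9266%
Sharpe = (μ − rf) / σ = (5.4167 − 1.25) / 4.9266 = 4.1667 / 4.9266 = 0.8458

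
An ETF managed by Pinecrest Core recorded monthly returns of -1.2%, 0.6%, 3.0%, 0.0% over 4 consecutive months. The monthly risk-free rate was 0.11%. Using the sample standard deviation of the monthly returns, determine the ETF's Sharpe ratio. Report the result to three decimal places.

μ = (-1.2 + 0.6 + 3 + 0) / 4 = 2.40 / 4 = 0.6000%
Σ(r − μ)² = 9.3600; sample σ = √(9.3600/3) = 1.7664%
Sharpe = (μ − rf) / σ = (0.6000 − 0.11) / 1.7664 = 0.4900 / 1.7664 = 0.2774

0.277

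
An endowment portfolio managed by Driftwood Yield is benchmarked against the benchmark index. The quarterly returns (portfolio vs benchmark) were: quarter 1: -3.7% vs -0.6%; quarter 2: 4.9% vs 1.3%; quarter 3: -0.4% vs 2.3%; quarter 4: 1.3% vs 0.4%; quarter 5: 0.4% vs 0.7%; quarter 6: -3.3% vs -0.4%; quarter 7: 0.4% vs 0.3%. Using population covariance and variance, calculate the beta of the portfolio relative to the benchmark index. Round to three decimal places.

r̄p = -0.0571%,  r̄m = 0.5714%
Cov = Σ(rp − r̄p)(rm − r̄m) / 7 = 1.4484
Var(rm) = Σ(rm − r̄m)² / 7 = 0.8506
β = Cov / Var = 1.4484 / 0.8506 = 1.7028

1.703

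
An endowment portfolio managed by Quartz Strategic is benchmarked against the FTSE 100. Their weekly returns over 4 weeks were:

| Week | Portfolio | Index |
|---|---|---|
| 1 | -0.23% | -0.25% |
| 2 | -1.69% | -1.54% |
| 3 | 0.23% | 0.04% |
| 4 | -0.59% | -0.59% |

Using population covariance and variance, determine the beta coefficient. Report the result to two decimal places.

1.19

r̄p = -0.5700%,  r̄m = -0.5850%
Cov = Σ(rp − r̄p)(rm − r̄m) / 4 = 0.4209
Var(rm) = Σ(rm − r̄m)² / 4 = 0.3537
β = Cov / Var = 0.4209 / 0.3537 = 1.1900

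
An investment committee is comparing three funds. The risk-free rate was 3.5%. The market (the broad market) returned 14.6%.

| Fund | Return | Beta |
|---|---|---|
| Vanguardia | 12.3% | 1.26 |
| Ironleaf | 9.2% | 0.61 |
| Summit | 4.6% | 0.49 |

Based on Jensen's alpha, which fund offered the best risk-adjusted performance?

Vanguardia: α = 12.3% − [3.5% + 1.26 × (14.6% − 3.5%)] = -5.186
Ironleaf: α = 9.2% − [3.5% + 0.61 × (14.6% − 3.5%)] = -1.071
Summit: α = 4.6% − [3.5% + 0.49 × (14.6% − 3.5%)] = -4.339
Highest: Ironleaf (-1.071).

Ironleaf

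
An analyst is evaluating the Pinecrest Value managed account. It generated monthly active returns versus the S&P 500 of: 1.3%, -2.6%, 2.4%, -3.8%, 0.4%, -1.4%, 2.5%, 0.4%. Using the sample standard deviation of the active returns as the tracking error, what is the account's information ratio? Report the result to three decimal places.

-0.043

Mean return r̄ = -0.80 / 8 = -0.1000%
Σ(r − r̄)² = (1.3 − (-0.1000))² + (-2.6 − (-0.1000))² + (2.4 − (-0.1000))² + … = 37.1000
sample σ = √(37.1000 / 7) = √5.3000 = 2.3022%
IR = r̄ / tracking error = -0.1000 / 2.3022 = -0.0434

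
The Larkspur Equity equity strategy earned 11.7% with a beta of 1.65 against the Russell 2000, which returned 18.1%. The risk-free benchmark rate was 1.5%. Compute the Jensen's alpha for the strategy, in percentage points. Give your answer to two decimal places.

CAPM expected return = Rf + β(Rm − Rf) = 1.5% + 1.65 × (18.1% − 1.5%) = 1.5 + 1.65 × 16.60 = 28.8900%
Jensen's α = Rp − E[R] = 11.7% − 28.8900% = -17.1900

-17.19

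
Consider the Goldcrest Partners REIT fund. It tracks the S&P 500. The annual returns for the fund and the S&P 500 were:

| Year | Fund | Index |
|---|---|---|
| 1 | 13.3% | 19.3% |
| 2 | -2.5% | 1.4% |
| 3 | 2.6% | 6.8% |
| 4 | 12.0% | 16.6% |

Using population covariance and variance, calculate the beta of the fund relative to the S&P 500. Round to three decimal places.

0.905

r̄p = 6.3500%,  r̄m = 11.0250%
Cov = Σ(rp − r̄p)(rm − r̄m) / 4 = 47.5088
Var(rm) = Σ(rm − r̄m)² / 4 = 52.5119
β = Cov / Var = 47.5088 / 52.5119 = 0.9047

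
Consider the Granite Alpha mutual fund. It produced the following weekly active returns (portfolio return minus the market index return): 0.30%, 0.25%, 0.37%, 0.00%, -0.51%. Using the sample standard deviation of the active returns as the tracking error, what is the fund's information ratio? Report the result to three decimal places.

Mean return r̄ = 0.410 / 5 = 0.0820%
Sample std dev = √[0.5159 / 4] = 0.3591%
IR = r̄ / tracking error = 0.0820 / 0.3591 = 0.2283

0.228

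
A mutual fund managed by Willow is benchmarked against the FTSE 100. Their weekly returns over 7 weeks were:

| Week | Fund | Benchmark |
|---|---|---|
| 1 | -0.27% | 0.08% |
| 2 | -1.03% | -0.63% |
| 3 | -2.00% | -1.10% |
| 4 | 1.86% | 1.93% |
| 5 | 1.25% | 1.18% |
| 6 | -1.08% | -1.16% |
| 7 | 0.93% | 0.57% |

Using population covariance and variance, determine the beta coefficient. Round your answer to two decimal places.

r̄p = -0.0486%,  r̄m = 0.1243%
Cov = Σ(rp − r̄p)(rm − r̄m) / 7 = 1.3882
Var(rm) = Σ(rm − r̄m)² / 7 = 1.1847
β = Cov / Var = 1.3882 / 1.1847 = 1.1718

1.17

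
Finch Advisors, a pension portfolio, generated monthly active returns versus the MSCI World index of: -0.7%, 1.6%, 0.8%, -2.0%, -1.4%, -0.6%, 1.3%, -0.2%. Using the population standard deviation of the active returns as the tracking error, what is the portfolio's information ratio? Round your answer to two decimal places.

Mean return r̄ = -1.20 / 8 = -0.1500%
Σ(r − r̄)² = (-0.7 − (-0.1500))² + (1.6 − (-0.1500))² + (0.8 − (-0.1500))² + … = 11.5600
population σ = √(11.5600 / 8) = √1.4450 = 1.2021%
IR = r̄ / tracking error = -0.1500 / 1.2021 = -0.1248

-0.12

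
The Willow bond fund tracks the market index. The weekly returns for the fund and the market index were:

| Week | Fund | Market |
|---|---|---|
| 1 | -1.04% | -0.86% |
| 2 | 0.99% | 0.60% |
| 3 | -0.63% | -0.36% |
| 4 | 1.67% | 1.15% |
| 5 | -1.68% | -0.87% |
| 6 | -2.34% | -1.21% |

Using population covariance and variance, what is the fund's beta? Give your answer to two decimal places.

1.63

r̄p = -0.5050%,  r̄m = -0.2583%
Cov = Σ(rp − r̄p)(rm − r̄m) / 6 = 1.1910
Var(rm) = Σ(rm − r̄m)² / 6 = 0.7287
β = Cov / Var = 1.1910 / 0.7287 = 1.6344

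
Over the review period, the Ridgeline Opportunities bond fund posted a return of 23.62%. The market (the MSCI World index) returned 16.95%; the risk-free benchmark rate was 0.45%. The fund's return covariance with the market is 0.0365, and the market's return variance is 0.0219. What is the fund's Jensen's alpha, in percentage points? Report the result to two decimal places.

β = Cov / Var = 0.0365 / 0.0219 = 1.6667
E[R] = Rf + β(Rm − Rf) = 0.45% + 1.6667 × (16.95% − 0.45%) = 27.9506%
α = Rp − E[R] = 23.62% − 27.9506% = -4.3306

-4.33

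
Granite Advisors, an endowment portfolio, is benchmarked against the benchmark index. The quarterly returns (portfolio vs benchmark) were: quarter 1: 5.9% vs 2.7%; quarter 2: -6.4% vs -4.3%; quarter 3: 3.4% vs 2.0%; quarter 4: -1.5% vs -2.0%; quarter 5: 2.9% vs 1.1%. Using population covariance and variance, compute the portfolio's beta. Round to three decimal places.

r̄p = 0.8600%,  r̄m = -0.1000%
Cov = Σ(rp − r̄p)(rm − r̄m) / 5 = 11.3740
Var(rm) = Σ(rm − r̄m)² / 5 = 6.9880
β = Cov / Var = 11.3740 / 6.9880 = 1.6276

1.628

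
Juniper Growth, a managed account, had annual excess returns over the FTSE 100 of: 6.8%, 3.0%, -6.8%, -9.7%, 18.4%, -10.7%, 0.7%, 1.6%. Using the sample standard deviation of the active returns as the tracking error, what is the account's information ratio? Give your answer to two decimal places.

Mean return r̄ = 3.30 / 8 = 0.4125%
Sample σ = √[Σ(r − r̄)² / 7] = √[650.3088 / 7] = √92.9013 = 9.6385%
IR = r̄ / tracking error = 0.4125 / 9.6385 = 0.0428

0.04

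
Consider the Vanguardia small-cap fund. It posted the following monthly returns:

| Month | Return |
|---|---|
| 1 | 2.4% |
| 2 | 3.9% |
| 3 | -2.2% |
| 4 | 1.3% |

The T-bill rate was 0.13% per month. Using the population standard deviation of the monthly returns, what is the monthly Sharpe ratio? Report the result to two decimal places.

0.54

r̄ = (2.4 + 3.9 − 2.2 + 1.3) / 4 = 1.3500%
Population std dev = √[20.2100 / 4] = 2.2478%
Sharpe = (r̄ − rf) / σ = (1.3500 − 0.13) / 2.2478 = 1.2200 / 2.2478 = 0.5428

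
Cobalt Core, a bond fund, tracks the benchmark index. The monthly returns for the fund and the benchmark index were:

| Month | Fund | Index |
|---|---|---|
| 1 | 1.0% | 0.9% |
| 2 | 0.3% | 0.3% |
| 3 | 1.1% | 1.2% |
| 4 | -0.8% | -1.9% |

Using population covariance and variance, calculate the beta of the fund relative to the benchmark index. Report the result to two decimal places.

r̄p = 0.4000%,  r̄m = 0.1250%
Cov = Σ(rp − r̄p)(rm − r̄m) / 4 = 0.9075
Var(rm) = Σ(rm − r̄m)² / 4 = 1.4719
β = Cov / Var = 0.9075 / 1.4719 = 0.6166

0.62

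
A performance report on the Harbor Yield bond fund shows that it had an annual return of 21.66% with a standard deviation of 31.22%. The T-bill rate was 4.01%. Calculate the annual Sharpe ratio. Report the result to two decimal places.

Sharpe = (Rp − Rf) / σp = (21.66% − 4.01%) / 31.22% = 17.65% / 31.22% = 0.5653

0.57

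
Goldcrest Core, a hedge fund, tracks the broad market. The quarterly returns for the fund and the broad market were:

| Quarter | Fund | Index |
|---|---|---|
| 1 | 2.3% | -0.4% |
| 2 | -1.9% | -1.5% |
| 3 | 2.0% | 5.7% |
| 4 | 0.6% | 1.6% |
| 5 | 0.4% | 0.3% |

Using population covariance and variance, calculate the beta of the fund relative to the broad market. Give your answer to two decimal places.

r̄p = 0.6800%,  r̄m = 1.1400%
Cov = Σ(rp − r̄p)(rm − r̄m) / 5 = 2.1068
Var(rm) = Σ(rm − r̄m)² / 5 = 6.2104
β = Cov / Var = 2.1068 / 6.2104 = 0.3392

0.34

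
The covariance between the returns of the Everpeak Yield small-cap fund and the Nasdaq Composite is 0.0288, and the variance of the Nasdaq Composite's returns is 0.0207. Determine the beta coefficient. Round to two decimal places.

1.39

β = Cov(Rp, Rm) / Var(Rm) = 0.0288 / 0.0207 = 1.3913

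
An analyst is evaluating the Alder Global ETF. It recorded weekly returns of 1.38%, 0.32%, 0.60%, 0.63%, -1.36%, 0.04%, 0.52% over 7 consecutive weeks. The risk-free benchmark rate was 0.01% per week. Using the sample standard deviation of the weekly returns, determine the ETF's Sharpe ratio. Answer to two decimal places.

r̄ = (1.38 + 0.32 + 0.6 + 0.63 − 1.36 + 0.04 + 0.52) / 7 = 0.3043%
Sample σ = √[Σ(r − r̄)² / 6] = √[4.2372 / 6] = √0.7062 = 0.8404%
Sharpe = (r̄ − rf) / σ = (0.3043 − 0.01) / 0.8404 = 0.2943 / 0.8404 = 0.3502

0.35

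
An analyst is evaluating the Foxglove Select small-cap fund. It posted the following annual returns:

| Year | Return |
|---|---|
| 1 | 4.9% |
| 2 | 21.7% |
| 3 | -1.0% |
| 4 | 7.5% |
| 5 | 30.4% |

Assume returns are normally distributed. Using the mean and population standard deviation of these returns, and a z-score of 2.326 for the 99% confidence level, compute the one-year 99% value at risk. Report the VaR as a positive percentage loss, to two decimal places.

14.22

r̄ = (4.9 + 21.7 − 1 + 7.5 + 30.4) / 5 = 12.7000%
Population std dev = √[669.8600 / 5] = 11.5746%
VaR = −(r̄ − z·σ) = −(12.7000 − 2.326 × 11.5746) = −(-14.2225) = 14.2225%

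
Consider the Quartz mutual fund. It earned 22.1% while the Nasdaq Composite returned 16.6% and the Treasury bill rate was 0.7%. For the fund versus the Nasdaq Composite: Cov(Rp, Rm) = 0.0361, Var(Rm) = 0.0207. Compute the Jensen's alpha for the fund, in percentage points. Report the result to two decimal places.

β = Cov / Var = 0.0361 / 0.0207 = 1.7440
E[R] = Rf + β(Rm − Rf) = 0.7% + 1.7440 × (16.6% − 0.7%) = 28.4296%
α = Rp − E[R] = 22.1% − 28.4296% = -6.3296

-6.33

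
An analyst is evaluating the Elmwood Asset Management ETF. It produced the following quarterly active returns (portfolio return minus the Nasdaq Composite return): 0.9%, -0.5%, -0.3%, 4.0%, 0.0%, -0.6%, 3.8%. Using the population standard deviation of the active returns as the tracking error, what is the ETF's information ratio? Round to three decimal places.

0.559

μ = (0.9 − 0.5 − 0.3 + 4 + 0 − 0.6 + 3.8) / 7 = 1.0429%
Σ(r − μ)² = (0.9 − 1.0429)² + (-0.5 − 1.0429)² + (-0.3 − 1.0429)² + … = 24.3371
population σ = √(24.3371 / 7) = √3.4767 = 1.8646%
IR = μ / tracking error = 1.0429 / 1.8646 = 0.5593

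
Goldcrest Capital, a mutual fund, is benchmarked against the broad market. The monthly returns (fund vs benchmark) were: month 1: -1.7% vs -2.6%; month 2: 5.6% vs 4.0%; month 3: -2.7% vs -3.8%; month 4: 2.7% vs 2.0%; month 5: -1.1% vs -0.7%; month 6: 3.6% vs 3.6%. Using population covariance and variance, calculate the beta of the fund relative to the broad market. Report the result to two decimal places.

1.00

r̄p = 1.0667%,  r̄m = 0.4167%
Cov = Σ(rp − r̄p)(rm − r̄m) / 6 = 8.9239
Var(rm) = Σ(rm − r̄m)² / 6 = 8.9347
β = Cov / Var = 8.9239 / 8.9347 = 0.9988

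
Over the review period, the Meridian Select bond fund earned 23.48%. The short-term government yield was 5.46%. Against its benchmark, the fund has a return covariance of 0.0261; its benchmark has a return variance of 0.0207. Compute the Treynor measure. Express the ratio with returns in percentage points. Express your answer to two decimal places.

14.29

β = Cov / Var = 0.0261 / 0.0207 = 1.2609
Treynor = (Rp − Rf) / β = (23.48% − 5.46%) / 1.2609 = 18.02 / 1.2609 = 14.2914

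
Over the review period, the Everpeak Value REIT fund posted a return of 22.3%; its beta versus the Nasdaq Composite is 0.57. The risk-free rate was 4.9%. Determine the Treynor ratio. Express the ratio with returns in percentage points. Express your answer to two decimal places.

Treynor = (Rp − Rf) / β = (22.3% − 4.9%) / 0.57 = 17.40 / 0.57 = 30.5263

30.53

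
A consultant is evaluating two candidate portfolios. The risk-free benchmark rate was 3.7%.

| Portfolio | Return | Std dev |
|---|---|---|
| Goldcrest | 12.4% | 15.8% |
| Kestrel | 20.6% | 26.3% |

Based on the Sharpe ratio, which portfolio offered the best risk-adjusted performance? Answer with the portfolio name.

Kestrel

Goldcrest: Sharpe ratio = (12.4% − 3.7%) / 15.8% = 0.551
Kestrel: Sharpe ratio = (20.6% − 3.7%) / 26.3% = 0.643
Highest: Kestrel (0.643).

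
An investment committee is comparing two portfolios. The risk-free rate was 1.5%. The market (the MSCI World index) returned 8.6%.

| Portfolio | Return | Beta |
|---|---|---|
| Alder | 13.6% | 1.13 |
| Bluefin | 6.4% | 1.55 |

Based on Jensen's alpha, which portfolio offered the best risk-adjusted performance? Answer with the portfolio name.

Alder

Alder: α = 13.6% − [1.5% + 1.13 × (8.6% − 1.5%)] = 4.077
Bluefin: α = 6.4% − [1.5% + 1.55 × (8.6% − 1.5%)] = -6.105
Highest: Alder (4.077).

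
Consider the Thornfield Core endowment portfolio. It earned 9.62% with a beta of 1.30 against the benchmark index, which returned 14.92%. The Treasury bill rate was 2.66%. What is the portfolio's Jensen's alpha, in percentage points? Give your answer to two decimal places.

CAPM expected return = Rf + β(Rm − Rf) = 2.66% + 1.30 × (14.92% − 2.66%) = 2.66 + 1.30 × 12.26 = 18.5980%
Jensen's α = Rp − E[R] = 9.62% − 18.5980% = -8.9780

-8.98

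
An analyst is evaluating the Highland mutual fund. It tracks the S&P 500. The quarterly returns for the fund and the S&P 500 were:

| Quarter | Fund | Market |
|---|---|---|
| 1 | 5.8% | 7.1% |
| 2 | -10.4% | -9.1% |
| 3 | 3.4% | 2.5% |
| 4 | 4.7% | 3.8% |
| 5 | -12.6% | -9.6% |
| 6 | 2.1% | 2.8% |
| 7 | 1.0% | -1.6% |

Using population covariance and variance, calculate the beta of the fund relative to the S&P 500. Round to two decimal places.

1.12

r̄p = -0.8571%,  r̄m = -0.5857%
Cov = Σ(rp − r̄p)(rm − r̄m) / 7 = 40.5580
Var(rm) = Σ(rm − r̄m)² / 7 = 36.2955
β = Cov / Var = 40.5580 / 36.2955 = 1.1174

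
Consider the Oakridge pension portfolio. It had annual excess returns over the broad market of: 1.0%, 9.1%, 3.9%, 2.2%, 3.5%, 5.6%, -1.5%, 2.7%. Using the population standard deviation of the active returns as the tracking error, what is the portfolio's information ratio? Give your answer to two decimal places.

1.13

μ = (1 + 9.1 + 3.9 + 2.2 + 3.5 + 5.6 − 1.5 + 2.7) / 8 = 26.50 / 8 = 3.3125%
Population σ = √[Σ(r − μ)² / 8] = √[69.2288 / 8] = √8.6536 = 2.9417%
IR = μ / tracking error = 3.3125 / 2.9417 = 1.1260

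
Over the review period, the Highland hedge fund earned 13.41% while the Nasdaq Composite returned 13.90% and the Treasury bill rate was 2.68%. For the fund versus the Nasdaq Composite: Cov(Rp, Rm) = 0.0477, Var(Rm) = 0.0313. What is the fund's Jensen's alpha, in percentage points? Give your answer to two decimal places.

-6.37

β = Cov / Var = 0.0477 / 0.0313 = 1.5240
E[R] = Rf + β(Rm − Rf) = 2.68% + 1.5240 × (13.90% − 2.68%) = 19.7793%
α = Rp − E[R] = 13.41% − 19.7793% = -6.3693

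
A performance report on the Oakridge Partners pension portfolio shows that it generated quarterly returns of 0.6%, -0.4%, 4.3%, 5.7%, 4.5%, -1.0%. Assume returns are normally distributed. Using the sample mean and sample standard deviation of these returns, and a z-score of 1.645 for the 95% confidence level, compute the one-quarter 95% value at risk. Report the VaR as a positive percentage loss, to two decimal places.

r̄ = (0.6 − 0.4 + 4.3 + 5.7 + 4.5 − 1) / 6 = 13.70 / 6 = 2.2833%
Sample σ = √[Σ(r − r̄)² / 5] = √[41.4683 / 5] = √8.2937 = 2.8799%
VaR = −(r̄ − z·σ) = −(2.2833 − 1.645 × 2.8799) = −(-2.4541) = 2.4541%

2.45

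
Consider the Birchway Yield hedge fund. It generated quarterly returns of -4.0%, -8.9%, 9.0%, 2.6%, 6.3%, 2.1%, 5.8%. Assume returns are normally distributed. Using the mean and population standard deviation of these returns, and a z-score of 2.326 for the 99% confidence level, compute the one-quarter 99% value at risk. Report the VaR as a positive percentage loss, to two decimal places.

11.69

μ = (-4 − 8.9 + 9 + 2.6 + 6.3 + 2.1 + 5.8) / 7 = 1.8429%
Population σ = √[Σ(r − μ)² / 7] = √[236.9371 / 7] = √33.8482 = 5.8179%
VaR = −(μ − z·σ) = −(1.8429 − 2.326 × 5.8179) = −(-11.6895) = 11.6895%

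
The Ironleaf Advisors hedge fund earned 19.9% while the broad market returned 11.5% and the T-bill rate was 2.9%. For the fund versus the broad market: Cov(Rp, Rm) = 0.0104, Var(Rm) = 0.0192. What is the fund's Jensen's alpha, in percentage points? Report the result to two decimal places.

12.34

β = Cov / Var = 0.0104 / 0.0192 = 0.5417
E[R] = Rf + β(Rm − Rf) = 2.9% + 0.5417 × (11.5% − 2.9%) = 7.5586%
α = Rp − E[R] = 19.9% − 7.5586% = 12.3414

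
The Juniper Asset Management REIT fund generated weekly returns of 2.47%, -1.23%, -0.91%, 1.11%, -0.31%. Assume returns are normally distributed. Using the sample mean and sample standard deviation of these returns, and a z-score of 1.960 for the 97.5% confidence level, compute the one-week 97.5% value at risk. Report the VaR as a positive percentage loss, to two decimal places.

2.80

Mean return μ = 1.130 / 5 = 0.2260%
Sample σ = √[Σ(r − μ)² / 4] = √[9.5147 / 4] = √2.3787 = 1.5423%
VaR = −(μ − z·σ) = −(0.2260 − 1.960 × 1.5423) = −(-2.7969) = 2.7969%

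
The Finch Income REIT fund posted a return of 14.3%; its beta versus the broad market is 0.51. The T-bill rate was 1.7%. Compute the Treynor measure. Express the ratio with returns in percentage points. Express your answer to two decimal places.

24.71

Treynor = (Rp − Rf) / β = (14.3% − 1.7%) / 0.51 = 12.60 / 0.51 = 24.7059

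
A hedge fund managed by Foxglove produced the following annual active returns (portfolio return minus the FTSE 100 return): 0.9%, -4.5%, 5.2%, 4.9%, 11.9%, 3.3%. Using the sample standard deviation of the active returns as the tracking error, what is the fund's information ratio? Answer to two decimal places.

Mean return r̄ = 21.70 / 6 = 3.6167%
Σ(r − r̄)² = 146.1283; sample σ = √(146.1283/5) = 5.4061%
IR = r̄ / tracking error = 3.6167 / 5.4061 = 0.6690

0.67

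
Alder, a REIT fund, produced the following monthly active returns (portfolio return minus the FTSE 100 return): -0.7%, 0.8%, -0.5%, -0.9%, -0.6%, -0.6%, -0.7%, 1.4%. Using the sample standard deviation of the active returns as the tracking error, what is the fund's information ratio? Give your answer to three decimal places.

r̄ = (-0.7 + 0.8 − 0.5 − 0.9 − 0.6 − 0.6 − 0.7 + 1.4) / 8 = -0.2250%
Sample std dev = √[4.9550 / 7] = 0.8413%
IR = r̄ / tracking error = -0.2250 / 0.8413 = -0.2674

-0.267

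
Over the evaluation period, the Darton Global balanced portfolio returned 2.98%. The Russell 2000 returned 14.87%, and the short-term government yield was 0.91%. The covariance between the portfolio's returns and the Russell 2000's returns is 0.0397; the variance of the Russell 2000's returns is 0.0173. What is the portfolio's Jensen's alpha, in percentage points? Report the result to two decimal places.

β = Cov / Var = 0.0397 / 0.0173 = 2.2948
E[R] = Rf + β(Rm − Rf) = 0.91% + 2.2948 × (14.87% − 0.91%) = 32.9454%
α = Rp − E[R] = 2.98% − 32.9454% = -29.9654

-29.97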